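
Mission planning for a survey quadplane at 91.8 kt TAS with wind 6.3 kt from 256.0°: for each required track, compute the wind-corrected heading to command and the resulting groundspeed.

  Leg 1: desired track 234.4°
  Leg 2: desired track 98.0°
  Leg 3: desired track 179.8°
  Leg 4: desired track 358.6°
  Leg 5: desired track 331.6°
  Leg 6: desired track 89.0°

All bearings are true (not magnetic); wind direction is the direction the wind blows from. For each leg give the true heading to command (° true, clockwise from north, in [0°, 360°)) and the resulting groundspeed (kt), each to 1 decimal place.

Leg 1: desired track 234.4°; wind correction +1.4° → command heading 235.8°, groundspeed 85.9 kt
Leg 2: desired track 98.0°; wind correction +1.5° → command heading 99.5°, groundspeed 97.6 kt
Leg 3: desired track 179.8°; wind correction +3.8° → command heading 183.6°, groundspeed 90.1 kt
Leg 4: desired track 358.6°; wind correction -3.8° → command heading 354.8°, groundspeed 93.0 kt
Leg 5: desired track 331.6°; wind correction -3.8° → command heading 327.8°, groundspeed 90.0 kt
Leg 6: desired track 89.0°; wind correction +0.9° → command heading 89.9°, groundspeed 97.9 kt

Leg 1: heading=235.8°, groundspeed=85.9 kt
Leg 2: heading=99.5°, groundspeed=97.6 kt
Leg 3: heading=183.6°, groundspeed=90.1 kt
Leg 4: heading=354.8°, groundspeed=93.0 kt
Leg 5: heading=327.8°, groundspeed=90.0 kt
Leg 6: heading=89.9°, groundspeed=97.9 kt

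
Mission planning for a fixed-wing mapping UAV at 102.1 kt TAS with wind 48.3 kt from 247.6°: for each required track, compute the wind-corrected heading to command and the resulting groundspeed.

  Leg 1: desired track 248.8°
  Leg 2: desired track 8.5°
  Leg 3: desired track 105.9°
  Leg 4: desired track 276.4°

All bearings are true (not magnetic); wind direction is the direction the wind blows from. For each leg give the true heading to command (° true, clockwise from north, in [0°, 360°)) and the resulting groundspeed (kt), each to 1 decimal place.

Leg 1: heading=248.2°, groundspeed=53.8 kt
Leg 2: heading=344.6°, groundspeed=118.1 kt
Leg 3: heading=122.9°, groundspeed=135.5 kt
Leg 4: heading=263.2°, groundspeed=57.1 kt

Leg 1: desired track 248.8°; wind correction -0.6° → command heading 248.2°, groundspeed 53.8 kt
Leg 2: desired track 8.5°; wind correction -23.9° → command heading 344.6°, groundspeed 118.1 kt
Leg 3: desired track 105.9°; wind correction +17.0° → command heading 122.9°, groundspeed 135.5 kt
Leg 4: desired track 276.4°; wind correction -13.2° → command heading 263.2°, groundspeed 57.1 kt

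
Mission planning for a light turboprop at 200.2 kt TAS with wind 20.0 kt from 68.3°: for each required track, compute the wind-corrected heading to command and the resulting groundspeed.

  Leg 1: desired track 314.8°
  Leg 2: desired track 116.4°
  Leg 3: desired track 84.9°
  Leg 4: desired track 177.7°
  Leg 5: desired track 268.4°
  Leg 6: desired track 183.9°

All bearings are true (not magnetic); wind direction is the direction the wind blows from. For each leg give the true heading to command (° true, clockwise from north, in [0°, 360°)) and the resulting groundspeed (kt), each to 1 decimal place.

Leg 1: heading=320.1°, groundspeed=207.3 kt
Leg 2: heading=112.1°, groundspeed=186.3 kt
Leg 3: heading=83.3°, groundspeed=181.0 kt
Leg 4: heading=172.3°, groundspeed=206.0 kt
Leg 5: heading=270.4°, groundspeed=218.9 kt
Leg 6: heading=178.7°, groundspeed=208.0 kt

Leg 1: desired track 314.8°; wind correction +5.3° → command heading 320.1°, groundspeed 207.3 kt
Leg 2: desired track 116.4°; wind correction -4.3° → command heading 112.1°, groundspeed 186.3 kt
Leg 3: desired track 84.9°; wind correction -1.6° → command heading 83.3°, groundspeed 181.0 kt
Leg 4: desired track 177.7°; wind correction -5.4° → command heading 172.3°, groundspeed 206.0 kt
Leg 5: desired track 268.4°; wind correction +2.0° → command heading 270.4°, groundspeed 218.9 kt
Leg 6: desired track 183.9°; wind correction -5.2° → command heading 178.7°, groundspeed 208.0 kt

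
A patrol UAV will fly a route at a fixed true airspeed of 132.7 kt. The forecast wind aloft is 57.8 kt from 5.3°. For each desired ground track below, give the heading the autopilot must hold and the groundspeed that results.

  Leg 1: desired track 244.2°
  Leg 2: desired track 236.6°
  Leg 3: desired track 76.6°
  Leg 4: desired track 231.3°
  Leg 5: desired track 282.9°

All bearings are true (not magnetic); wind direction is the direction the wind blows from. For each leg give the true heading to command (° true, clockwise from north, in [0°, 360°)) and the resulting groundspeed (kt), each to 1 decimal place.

Leg 1: heading=266.1°, groundspeed=153.0 kt
Leg 2: heading=256.5°, groundspeed=160.9 kt
Leg 3: heading=52.2°, groundspeed=102.3 kt
Leg 4: heading=249.6°, groundspeed=166.2 kt
Leg 5: heading=308.5°, groundspeed=112.1 kt

Leg 1: desired track 244.2°; wind correction +21.9° → command heading 266.1°, groundspeed 153.0 kt
Leg 2: desired track 236.6°; wind correction +19.9° → command heading 256.5°, groundspeed 160.9 kt
Leg 3: desired track 76.6°; wind correction -24.4° → command heading 52.2°, groundspeed 102.3 kt
Leg 4: desired track 231.3°; wind correction +18.3° → command heading 249.6°, groundspeed 166.2 kt
Leg 5: desired track 282.9°; wind correction +25.6° → command heading 308.5°, groundspeed 112.1 kt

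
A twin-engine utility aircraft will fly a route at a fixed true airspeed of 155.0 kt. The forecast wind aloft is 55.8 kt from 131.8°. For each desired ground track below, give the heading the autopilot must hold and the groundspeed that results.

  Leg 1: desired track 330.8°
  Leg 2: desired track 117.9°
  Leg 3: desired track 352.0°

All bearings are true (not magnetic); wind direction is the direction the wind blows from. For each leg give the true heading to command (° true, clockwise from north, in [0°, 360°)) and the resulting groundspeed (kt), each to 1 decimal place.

Leg 1: heading=337.5°, groundspeed=206.7 kt
Leg 2: heading=122.9°, groundspeed=100.3 kt
Leg 3: heading=5.4°, groundspeed=193.4 kt

Leg 1: desired track 330.8°; wind correction +6.7° → command heading 337.5°, groundspeed 206.7 kt
Leg 2: desired track 117.9°; wind correction +5.0° → command heading 122.9°, groundspeed 100.3 kt
Leg 3: desired track 352.0°; wind correction +13.4° → command heading 5.4°, groundspeed 193.4 kt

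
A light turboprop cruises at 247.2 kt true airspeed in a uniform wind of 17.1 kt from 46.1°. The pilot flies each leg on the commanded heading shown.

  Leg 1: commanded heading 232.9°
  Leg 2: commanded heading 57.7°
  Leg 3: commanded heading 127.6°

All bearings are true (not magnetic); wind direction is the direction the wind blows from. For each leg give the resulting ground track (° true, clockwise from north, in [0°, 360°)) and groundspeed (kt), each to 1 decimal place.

Leg 1: track=232.5°, groundspeed=264.2 kt
Leg 2: track=58.6°, groundspeed=230.5 kt
Leg 3: track=131.6°, groundspeed=245.3 kt

Leg 1: heading 232.9°; drift -0.4° → track 232.5°, groundspeed 264.2 kt
Leg 2: heading 57.7°; drift +0.9° → track 58.6°, groundspeed 230.5 kt
Leg 3: heading 127.6°; drift +4.0° → track 131.6°, groundspeed 245.3 kt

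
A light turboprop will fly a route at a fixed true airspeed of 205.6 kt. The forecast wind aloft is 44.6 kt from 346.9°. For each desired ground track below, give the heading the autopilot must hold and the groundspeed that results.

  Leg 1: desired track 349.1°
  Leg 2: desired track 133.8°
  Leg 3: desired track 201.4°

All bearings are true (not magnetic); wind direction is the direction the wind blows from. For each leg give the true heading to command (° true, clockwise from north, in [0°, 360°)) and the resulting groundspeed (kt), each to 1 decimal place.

Leg 1: desired track 349.1°; wind correction -0.5° → command heading 348.6°, groundspeed 161.0 kt
Leg 2: desired track 133.8°; wind correction -6.8° → command heading 127.0°, groundspeed 241.5 kt
Leg 3: desired track 201.4°; wind correction +7.1° → command heading 208.5°, groundspeed 240.8 kt

Leg 1: heading=348.6°, groundspeed=161.0 kt
Leg 2: heading=127.0°, groundspeed=241.5 kt
Leg 3: heading=208.5°, groundspeed=240.8 kt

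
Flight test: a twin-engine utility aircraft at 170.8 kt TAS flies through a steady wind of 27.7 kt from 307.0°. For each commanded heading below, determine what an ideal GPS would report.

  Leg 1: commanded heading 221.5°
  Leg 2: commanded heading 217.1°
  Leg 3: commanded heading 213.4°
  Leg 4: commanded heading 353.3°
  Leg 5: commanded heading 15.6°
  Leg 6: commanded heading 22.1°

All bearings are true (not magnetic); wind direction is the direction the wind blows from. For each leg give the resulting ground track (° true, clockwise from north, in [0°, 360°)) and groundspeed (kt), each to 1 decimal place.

Leg 1: heading 221.5°; drift -9.3° → track 212.2°, groundspeed 170.9 kt
Leg 2: heading 217.1°; drift -9.2° → track 207.9°, groundspeed 173.0 kt
Leg 3: heading 213.4°; drift -9.1° → track 204.3°, groundspeed 174.7 kt
Leg 4: heading 353.3°; drift +7.5° → track 0.8°, groundspeed 153.0 kt
Leg 5: heading 15.6°; drift +9.1° → track 24.7°, groundspeed 162.7 kt
Leg 6: heading 22.1°; drift +9.3° → track 31.4°, groundspeed 165.9 kt

Leg 1: track=212.2°, groundspeed=170.9 kt
Leg 2: track=207.9°, groundspeed=173.0 kt
Leg 3: track=204.3°, groundspeed=174.7 kt
Leg 4: track=0.8°, groundspeed=153.0 kt
Leg 5: track=24.7°, groundspeed=162.7 kt
Leg 6: track=31.4°, groundspeed=165.9 kt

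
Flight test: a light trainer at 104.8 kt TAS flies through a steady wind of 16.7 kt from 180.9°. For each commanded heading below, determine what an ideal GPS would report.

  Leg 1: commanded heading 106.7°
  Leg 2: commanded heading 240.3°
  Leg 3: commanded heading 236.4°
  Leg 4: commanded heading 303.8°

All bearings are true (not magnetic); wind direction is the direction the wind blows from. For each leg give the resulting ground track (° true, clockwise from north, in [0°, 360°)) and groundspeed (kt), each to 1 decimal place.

Leg 1: heading 106.7°; drift -9.1° → track 97.6°, groundspeed 101.5 kt
Leg 2: heading 240.3°; drift +8.5° → track 248.8°, groundspeed 97.4 kt
Leg 3: heading 236.4°; drift +8.2° → track 244.6°, groundspeed 96.3 kt
Leg 4: heading 303.8°; drift +7.0° → track 310.8°, groundspeed 114.7 kt

Leg 1: track=97.6°, groundspeed=101.5 kt
Leg 2: track=248.8°, groundspeed=97.4 kt
Leg 3: track=244.6°, groundspeed=96.3 kt
Leg 4: track=310.8°, groundspeed=114.7 kt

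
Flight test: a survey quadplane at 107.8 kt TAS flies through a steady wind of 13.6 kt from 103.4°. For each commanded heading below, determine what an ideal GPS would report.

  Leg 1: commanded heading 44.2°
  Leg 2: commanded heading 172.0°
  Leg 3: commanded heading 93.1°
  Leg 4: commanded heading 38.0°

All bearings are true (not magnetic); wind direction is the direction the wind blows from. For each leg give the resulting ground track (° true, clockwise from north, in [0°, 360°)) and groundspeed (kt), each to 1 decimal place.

Leg 1: track=37.6°, groundspeed=101.5 kt
Leg 2: track=179.0°, groundspeed=103.6 kt
Leg 3: track=91.6°, groundspeed=94.5 kt
Leg 4: track=31.1°, groundspeed=102.9 kt

Leg 1: heading 44.2°; drift -6.6° → track 37.6°, groundspeed 101.5 kt
Leg 2: heading 172.0°; drift +7.0° → track 179.0°, groundspeed 103.6 kt
Leg 3: heading 93.1°; drift -1.5° → track 91.6°, groundspeed 94.5 kt
Leg 4: heading 38.0°; drift -6.9° → track 31.1°, groundspeed 102.9 kt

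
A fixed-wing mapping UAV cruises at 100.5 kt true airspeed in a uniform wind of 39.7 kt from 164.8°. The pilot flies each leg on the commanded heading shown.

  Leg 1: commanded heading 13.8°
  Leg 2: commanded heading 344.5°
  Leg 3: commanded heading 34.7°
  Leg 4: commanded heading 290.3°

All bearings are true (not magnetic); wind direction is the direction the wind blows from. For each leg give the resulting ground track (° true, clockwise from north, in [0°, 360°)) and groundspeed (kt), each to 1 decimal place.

Leg 1: heading 13.8°; drift -8.1° → track 5.7°, groundspeed 136.6 kt
Leg 2: heading 344.5°; drift +0.1° → track 344.6°, groundspeed 140.2 kt
Leg 3: heading 34.7°; drift -13.5° → track 21.2°, groundspeed 129.7 kt
Leg 4: heading 290.3°; drift +14.7° → track 305.0°, groundspeed 127.7 kt

Leg 1: track=5.7°, groundspeed=136.6 kt
Leg 2: track=344.6°, groundspeed=140.2 kt
Leg 3: track=21.2°, groundspeed=129.7 kt
Leg 4: track=305.0°, groundspeed=127.7 kt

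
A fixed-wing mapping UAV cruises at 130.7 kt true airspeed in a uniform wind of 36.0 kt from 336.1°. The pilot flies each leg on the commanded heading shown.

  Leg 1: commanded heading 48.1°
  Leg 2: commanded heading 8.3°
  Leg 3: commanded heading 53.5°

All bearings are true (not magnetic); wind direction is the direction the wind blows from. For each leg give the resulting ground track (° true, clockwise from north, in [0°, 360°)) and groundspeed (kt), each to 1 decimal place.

Leg 1: heading 48.1°; drift +16.0° → track 64.1°, groundspeed 124.4 kt
Leg 2: heading 8.3°; drift +10.8° → track 19.1°, groundspeed 102.1 kt
Leg 3: heading 53.5°; drift +16.0° → track 69.5°, groundspeed 127.8 kt

Leg 1: track=64.1°, groundspeed=124.4 kt
Leg 2: track=19.1°, groundspeed=102.1 kt
Leg 3: track=69.5°, groundspeed=127.8 kt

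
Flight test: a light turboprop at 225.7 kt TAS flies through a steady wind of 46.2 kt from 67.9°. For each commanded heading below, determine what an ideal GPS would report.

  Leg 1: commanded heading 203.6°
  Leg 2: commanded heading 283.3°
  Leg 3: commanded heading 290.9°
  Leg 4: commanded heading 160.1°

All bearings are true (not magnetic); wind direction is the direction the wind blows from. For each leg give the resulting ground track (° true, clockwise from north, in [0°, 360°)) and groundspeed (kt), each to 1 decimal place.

Leg 1: track=210.7°, groundspeed=260.8 kt
Leg 2: track=277.5°, groundspeed=264.7 kt
Leg 3: track=284.0°, groundspeed=261.4 kt
Leg 4: track=171.6°, groundspeed=232.1 kt

Leg 1: heading 203.6°; drift +7.1° → track 210.7°, groundspeed 260.8 kt
Leg 2: heading 283.3°; drift -5.8° → track 277.5°, groundspeed 264.7 kt
Leg 3: heading 290.9°; drift -6.9° → track 284.0°, groundspeed 261.4 kt
Leg 4: heading 160.1°; drift +11.5° → track 171.6°, groundspeed 232.1 kt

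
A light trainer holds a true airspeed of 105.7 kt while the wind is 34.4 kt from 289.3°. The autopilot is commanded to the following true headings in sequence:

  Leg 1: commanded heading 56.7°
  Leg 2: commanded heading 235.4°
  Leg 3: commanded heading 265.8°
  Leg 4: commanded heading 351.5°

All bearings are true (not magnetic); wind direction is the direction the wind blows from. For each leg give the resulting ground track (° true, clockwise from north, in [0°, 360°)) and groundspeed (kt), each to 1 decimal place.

Leg 1: heading 56.7°; drift +12.2° → track 68.9°, groundspeed 129.5 kt
Leg 2: heading 235.4°; drift -18.0° → track 217.4°, groundspeed 89.8 kt
Leg 3: heading 265.8°; drift -10.5° → track 255.3°, groundspeed 75.4 kt
Leg 4: heading 351.5°; drift +18.7° → track 10.2°, groundspeed 94.7 kt

Leg 1: track=68.9°, groundspeed=129.5 kt
Leg 2: track=217.4°, groundspeed=89.8 kt
Leg 3: track=255.3°, groundspeed=75.4 kt
Leg 4: track=10.2°, groundspeed=94.7 kt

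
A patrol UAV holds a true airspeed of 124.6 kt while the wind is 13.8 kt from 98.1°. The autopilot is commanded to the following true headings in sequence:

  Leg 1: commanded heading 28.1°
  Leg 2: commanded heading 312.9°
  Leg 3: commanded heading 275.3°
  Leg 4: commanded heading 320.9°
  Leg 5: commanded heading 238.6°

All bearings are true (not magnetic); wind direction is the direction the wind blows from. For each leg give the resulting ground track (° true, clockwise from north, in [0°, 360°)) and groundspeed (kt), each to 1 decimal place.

Leg 1: track=21.9°, groundspeed=120.6 kt
Leg 2: track=309.6°, groundspeed=136.2 kt
Leg 3: track=275.6°, groundspeed=138.4 kt
Leg 4: track=316.9°, groundspeed=135.1 kt
Leg 5: track=242.3°, groundspeed=135.5 kt

Leg 1: heading 28.1°; drift -6.2° → track 21.9°, groundspeed 120.6 kt
Leg 2: heading 312.9°; drift -3.3° → track 309.6°, groundspeed 136.2 kt
Leg 3: heading 275.3°; drift +0.3° → track 275.6°, groundspeed 138.4 kt
Leg 4: heading 320.9°; drift -4.0° → track 316.9°, groundspeed 135.1 kt
Leg 5: heading 238.6°; drift +3.7° → track 242.3°, groundspeed 135.5 kt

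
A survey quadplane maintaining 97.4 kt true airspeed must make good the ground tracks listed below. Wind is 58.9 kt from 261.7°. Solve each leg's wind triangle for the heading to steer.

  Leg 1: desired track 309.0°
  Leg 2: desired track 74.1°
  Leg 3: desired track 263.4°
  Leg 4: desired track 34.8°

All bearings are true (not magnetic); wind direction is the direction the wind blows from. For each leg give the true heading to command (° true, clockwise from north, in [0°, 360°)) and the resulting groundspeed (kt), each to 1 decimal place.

Leg 1: heading=282.6°, groundspeed=47.3 kt
Leg 2: heading=69.5°, groundspeed=155.5 kt
Leg 3: heading=262.4°, groundspeed=38.5 kt
Leg 4: heading=8.6°, groundspeed=127.6 kt

Leg 1: desired track 309.0°; wind correction -26.4° → command heading 282.6°, groundspeed 47.3 kt
Leg 2: desired track 74.1°; wind correction -4.6° → command heading 69.5°, groundspeed 155.5 kt
Leg 3: desired track 263.4°; wind correction -1.0° → command heading 262.4°, groundspeed 38.5 kt
Leg 4: desired track 34.8°; wind correction -26.2° → command heading 8.6°, groundspeed 127.6 kt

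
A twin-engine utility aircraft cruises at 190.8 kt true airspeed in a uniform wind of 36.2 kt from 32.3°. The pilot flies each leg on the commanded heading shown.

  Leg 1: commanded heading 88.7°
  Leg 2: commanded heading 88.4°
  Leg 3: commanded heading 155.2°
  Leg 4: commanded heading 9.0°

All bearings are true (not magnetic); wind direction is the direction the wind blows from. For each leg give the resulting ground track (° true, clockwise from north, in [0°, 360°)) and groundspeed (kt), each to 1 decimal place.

Leg 1: heading 88.7°; drift +10.0° → track 98.7°, groundspeed 173.4 kt
Leg 2: heading 88.4°; drift +10.0° → track 98.4°, groundspeed 173.2 kt
Leg 3: heading 155.2°; drift +8.2° → track 163.4°, groundspeed 212.6 kt
Leg 4: heading 9.0°; drift -5.2° → track 3.8°, groundspeed 158.2 kt

Leg 1: track=98.7°, groundspeed=173.4 kt
Leg 2: track=98.4°, groundspeed=173.2 kt
Leg 3: track=163.4°, groundspeed=212.6 kt
Leg 4: track=3.8°, groundspeed=158.2 kt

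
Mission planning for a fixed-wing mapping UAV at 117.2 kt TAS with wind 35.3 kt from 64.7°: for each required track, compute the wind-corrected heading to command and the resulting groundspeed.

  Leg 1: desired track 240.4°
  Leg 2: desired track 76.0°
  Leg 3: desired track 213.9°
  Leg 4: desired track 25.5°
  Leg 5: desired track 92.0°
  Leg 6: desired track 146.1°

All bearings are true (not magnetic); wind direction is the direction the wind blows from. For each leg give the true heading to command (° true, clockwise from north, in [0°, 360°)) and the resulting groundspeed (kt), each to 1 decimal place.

Leg 1: heading=239.1°, groundspeed=152.4 kt
Leg 2: heading=72.6°, groundspeed=82.4 kt
Leg 3: heading=205.0°, groundspeed=146.1 kt
Leg 4: heading=36.5°, groundspeed=87.7 kt
Leg 5: heading=84.1°, groundspeed=84.7 kt
Leg 6: heading=128.8°, groundspeed=106.6 kt

Leg 1: desired track 240.4°; wind correction -1.3° → command heading 239.1°, groundspeed 152.4 kt
Leg 2: desired track 76.0°; wind correction -3.4° → command heading 72.6°, groundspeed 82.4 kt
Leg 3: desired track 213.9°; wind correction -8.9° → command heading 205.0°, groundspeed 146.1 kt
Leg 4: desired track 25.5°; wind correction +11.0° → command heading 36.5°, groundspeed 87.7 kt
Leg 5: desired track 92.0°; wind correction -7.9° → command heading 84.1°, groundspeed 84.7 kt
Leg 6: desired track 146.1°; wind correction -17.3° → command heading 128.8°, groundspeed 106.6 kt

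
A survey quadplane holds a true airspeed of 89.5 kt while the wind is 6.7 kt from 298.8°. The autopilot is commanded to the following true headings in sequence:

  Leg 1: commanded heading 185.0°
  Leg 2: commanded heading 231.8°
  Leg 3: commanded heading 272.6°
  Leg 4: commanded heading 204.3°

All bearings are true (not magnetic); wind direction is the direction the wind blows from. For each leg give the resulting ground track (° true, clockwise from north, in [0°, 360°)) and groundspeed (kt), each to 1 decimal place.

Leg 1: heading 185.0°; drift -3.8° → track 181.2°, groundspeed 92.4 kt
Leg 2: heading 231.8°; drift -4.1° → track 227.7°, groundspeed 87.1 kt
Leg 3: heading 272.6°; drift -2.0° → track 270.6°, groundspeed 83.5 kt
Leg 4: heading 204.3°; drift -4.2° → track 200.1°, groundspeed 90.3 kt

Leg 1: track=181.2°, groundspeed=92.4 kt
Leg 2: track=227.7°, groundspeed=87.1 kt
Leg 3: track=270.6°, groundspeed=83.5 kt
Leg 4: track=200.1°, groundspeed=90.3 kt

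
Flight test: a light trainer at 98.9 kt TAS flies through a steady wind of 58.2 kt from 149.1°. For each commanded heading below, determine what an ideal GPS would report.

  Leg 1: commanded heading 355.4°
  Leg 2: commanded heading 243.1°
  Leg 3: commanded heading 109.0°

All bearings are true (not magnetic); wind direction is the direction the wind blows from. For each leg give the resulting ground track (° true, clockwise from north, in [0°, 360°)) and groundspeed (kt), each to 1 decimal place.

Leg 1: heading 355.4°; drift -9.7° → track 345.7°, groundspeed 153.3 kt
Leg 2: heading 243.1°; drift +29.4° → track 272.5°, groundspeed 118.2 kt
Leg 3: heading 109.0°; drift -34.6° → track 74.4°, groundspeed 66.1 kt

Leg 1: track=345.7°, groundspeed=153.3 kt
Leg 2: track=272.5°, groundspeed=118.2 kt
Leg 3: track=74.4°, groundspeed=66.1 kt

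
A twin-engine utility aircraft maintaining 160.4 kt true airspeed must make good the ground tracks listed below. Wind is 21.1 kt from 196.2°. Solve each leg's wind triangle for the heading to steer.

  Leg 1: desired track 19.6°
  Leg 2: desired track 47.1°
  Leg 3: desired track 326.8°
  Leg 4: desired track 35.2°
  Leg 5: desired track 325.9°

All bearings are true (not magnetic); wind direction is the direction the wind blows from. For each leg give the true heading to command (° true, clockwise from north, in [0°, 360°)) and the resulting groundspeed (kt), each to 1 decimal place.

Leg 1: desired track 19.6°; wind correction +0.4° → command heading 20.0°, groundspeed 181.5 kt
Leg 2: desired track 47.1°; wind correction +3.9° → command heading 51.0°, groundspeed 178.1 kt
Leg 3: desired track 326.8°; wind correction -5.7° → command heading 321.1°, groundspeed 173.3 kt
Leg 4: desired track 35.2°; wind correction +2.5° → command heading 37.7°, groundspeed 180.2 kt
Leg 5: desired track 325.9°; wind correction -5.8° → command heading 320.1°, groundspeed 173.1 kt

Leg 1: heading=20.0°, groundspeed=181.5 kt
Leg 2: heading=51.0°, groundspeed=178.1 kt
Leg 3: heading=321.1°, groundspeed=173.3 kt
Leg 4: heading=37.7°, groundspeed=180.2 kt
Leg 5: heading=320.1°, groundspeed=173.1 kt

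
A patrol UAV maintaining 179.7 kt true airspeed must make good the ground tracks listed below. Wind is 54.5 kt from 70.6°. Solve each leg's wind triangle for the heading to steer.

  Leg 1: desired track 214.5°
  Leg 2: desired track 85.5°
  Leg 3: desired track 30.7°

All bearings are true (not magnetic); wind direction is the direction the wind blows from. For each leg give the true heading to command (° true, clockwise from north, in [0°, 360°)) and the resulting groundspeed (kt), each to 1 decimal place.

Leg 1: desired track 214.5°; wind correction -10.3° → command heading 204.2°, groundspeed 220.8 kt
Leg 2: desired track 85.5°; wind correction -4.5° → command heading 81.0°, groundspeed 126.5 kt
Leg 3: desired track 30.7°; wind correction +11.2° → command heading 41.9°, groundspeed 134.5 kt

Leg 1: heading=204.2°, groundspeed=220.8 kt
Leg 2: heading=81.0°, groundspeed=126.5 kt
Leg 3: heading=41.9°, groundspeed=134.5 kt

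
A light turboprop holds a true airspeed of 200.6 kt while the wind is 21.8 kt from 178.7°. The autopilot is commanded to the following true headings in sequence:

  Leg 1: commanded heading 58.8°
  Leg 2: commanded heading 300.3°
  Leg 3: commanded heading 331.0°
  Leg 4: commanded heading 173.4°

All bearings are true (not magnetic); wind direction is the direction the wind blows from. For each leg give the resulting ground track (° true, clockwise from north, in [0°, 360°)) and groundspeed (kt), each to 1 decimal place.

Leg 1: heading 58.8°; drift -5.1° → track 53.7°, groundspeed 212.3 kt
Leg 2: heading 300.3°; drift +5.0° → track 305.3°, groundspeed 212.8 kt
Leg 3: heading 331.0°; drift +2.6° → track 333.6°, groundspeed 220.1 kt
Leg 4: heading 173.4°; drift -0.6° → track 172.8°, groundspeed 178.9 kt

Leg 1: track=53.7°, groundspeed=212.3 kt
Leg 2: track=305.3°, groundspeed=212.8 kt
Leg 3: track=333.6°, groundspeed=220.1 kt
Leg 4: track=172.8°, groundspeed=178.9 kt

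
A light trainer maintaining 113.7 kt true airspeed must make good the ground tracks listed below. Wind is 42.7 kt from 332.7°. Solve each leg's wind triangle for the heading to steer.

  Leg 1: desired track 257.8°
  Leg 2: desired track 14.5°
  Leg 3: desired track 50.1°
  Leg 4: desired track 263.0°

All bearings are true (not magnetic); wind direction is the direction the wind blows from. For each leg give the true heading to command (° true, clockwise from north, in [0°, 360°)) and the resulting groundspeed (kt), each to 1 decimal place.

Leg 1: desired track 257.8°; wind correction +21.3° → command heading 279.1°, groundspeed 94.8 kt
Leg 2: desired track 14.5°; wind correction -14.5° → command heading 0.0°, groundspeed 78.2 kt
Leg 3: desired track 50.1°; wind correction -21.5° → command heading 28.6°, groundspeed 96.5 kt
Leg 4: desired track 263.0°; wind correction +20.6° → command heading 283.6°, groundspeed 91.6 kt

Leg 1: heading=279.1°, groundspeed=94.8 kt
Leg 2: heading=0.0°, groundspeed=78.2 kt
Leg 3: heading=28.6°, groundspeed=96.5 kt
Leg 4: heading=283.6°, groundspeed=91.6 kt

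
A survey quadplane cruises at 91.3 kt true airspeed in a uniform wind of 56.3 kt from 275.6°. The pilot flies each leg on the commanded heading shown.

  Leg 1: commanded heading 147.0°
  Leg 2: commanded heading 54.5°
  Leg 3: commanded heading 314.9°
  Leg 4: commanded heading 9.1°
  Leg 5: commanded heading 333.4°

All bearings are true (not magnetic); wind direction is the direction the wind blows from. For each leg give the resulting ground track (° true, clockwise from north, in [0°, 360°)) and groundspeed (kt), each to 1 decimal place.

Leg 1: heading 147.0°; drift -19.2° → track 127.8°, groundspeed 133.9 kt
Leg 2: heading 54.5°; drift +15.5° → track 70.0°, groundspeed 138.8 kt
Leg 3: heading 314.9°; drift +36.8° → track 351.7°, groundspeed 59.6 kt
Leg 4: heading 9.1°; drift +30.7° → track 39.8°, groundspeed 110.1 kt
Leg 5: heading 333.4°; drift +37.9° → track 11.3°, groundspeed 77.6 kt

Leg 1: track=127.8°, groundspeed=133.9 kt
Leg 2: track=70.0°, groundspeed=138.8 kt
Leg 3: track=351.7°, groundspeed=59.6 kt
Leg 4: track=39.8°, groundspeed=110.1 kt
Leg 5: track=11.3°, groundspeed=77.6 kt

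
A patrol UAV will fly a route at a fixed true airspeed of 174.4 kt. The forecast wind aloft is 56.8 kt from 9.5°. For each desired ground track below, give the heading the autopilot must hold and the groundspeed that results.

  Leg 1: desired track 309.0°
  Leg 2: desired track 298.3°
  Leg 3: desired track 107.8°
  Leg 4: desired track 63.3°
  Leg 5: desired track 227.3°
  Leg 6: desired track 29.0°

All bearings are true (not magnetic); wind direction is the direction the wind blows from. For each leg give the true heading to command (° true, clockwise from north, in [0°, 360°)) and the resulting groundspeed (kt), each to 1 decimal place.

Leg 1: heading=325.5°, groundspeed=139.3 kt
Leg 2: heading=316.3°, groundspeed=147.6 kt
Leg 3: heading=89.0°, groundspeed=173.3 kt
Leg 4: heading=48.1°, groundspeed=134.7 kt
Leg 5: heading=238.8°, groundspeed=215.8 kt
Leg 6: heading=22.8°, groundspeed=119.8 kt

Leg 1: desired track 309.0°; wind correction +16.5° → command heading 325.5°, groundspeed 139.3 kt
Leg 2: desired track 298.3°; wind correction +18.0° → command heading 316.3°, groundspeed 147.6 kt
Leg 3: desired track 107.8°; wind correction -18.8° → command heading 89.0°, groundspeed 173.3 kt
Leg 4: desired track 63.3°; wind correction -15.2° → command heading 48.1°, groundspeed 134.7 kt
Leg 5: desired track 227.3°; wind correction +11.5° → command heading 238.8°, groundspeed 215.8 kt
Leg 6: desired track 29.0°; wind correction -6.2° → command heading 22.8°, groundspeed 119.8 kt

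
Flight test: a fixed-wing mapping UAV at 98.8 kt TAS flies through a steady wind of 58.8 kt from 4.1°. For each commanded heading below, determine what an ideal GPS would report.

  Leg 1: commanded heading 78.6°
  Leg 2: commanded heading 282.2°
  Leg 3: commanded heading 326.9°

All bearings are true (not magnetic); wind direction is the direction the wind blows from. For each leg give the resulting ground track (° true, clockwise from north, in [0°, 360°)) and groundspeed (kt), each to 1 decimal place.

Leg 1: heading 78.6°; drift +34.3° → track 112.9°, groundspeed 100.6 kt
Leg 2: heading 282.2°; drift -32.7° → track 249.5°, groundspeed 107.6 kt
Leg 3: heading 326.9°; drift -34.4° → track 292.5°, groundspeed 63.0 kt

Leg 1: track=112.9°, groundspeed=100.6 kt
Leg 2: track=249.5°, groundspeed=107.6 kt
Leg 3: track=292.5°, groundspeed=63.0 kt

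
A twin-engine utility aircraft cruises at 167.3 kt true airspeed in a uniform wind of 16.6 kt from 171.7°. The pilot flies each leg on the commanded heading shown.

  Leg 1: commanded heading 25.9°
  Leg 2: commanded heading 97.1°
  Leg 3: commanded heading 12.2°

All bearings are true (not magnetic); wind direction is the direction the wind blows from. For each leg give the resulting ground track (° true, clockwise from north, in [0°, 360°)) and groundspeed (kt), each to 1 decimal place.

Leg 1: heading 25.9°; drift -3.0° → track 22.9°, groundspeed 181.3 kt
Leg 2: heading 97.1°; drift -5.6° → track 91.5°, groundspeed 163.7 kt
Leg 3: heading 12.2°; drift -1.8° → track 10.4°, groundspeed 182.9 kt

Leg 1: track=22.9°, groundspeed=181.3 kt
Leg 2: track=91.5°, groundspeed=163.7 kt
Leg 3: track=10.4°, groundspeed=182.9 kt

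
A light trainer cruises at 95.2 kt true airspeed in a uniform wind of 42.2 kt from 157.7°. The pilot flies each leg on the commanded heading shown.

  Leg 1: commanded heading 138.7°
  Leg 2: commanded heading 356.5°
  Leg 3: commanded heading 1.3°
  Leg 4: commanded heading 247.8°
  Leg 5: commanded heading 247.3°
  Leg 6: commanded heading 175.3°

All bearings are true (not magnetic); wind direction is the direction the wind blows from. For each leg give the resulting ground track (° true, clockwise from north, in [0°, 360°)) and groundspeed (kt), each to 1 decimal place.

Leg 1: track=124.7°, groundspeed=57.0 kt
Leg 2: track=350.8°, groundspeed=135.8 kt
Leg 3: track=354.1°, groundspeed=134.9 kt
Leg 4: track=271.7°, groundspeed=104.2 kt
Leg 5: track=271.3°, groundspeed=103.9 kt
Leg 6: track=188.4°, groundspeed=56.4 kt

Leg 1: heading 138.7°; drift -14.0° → track 124.7°, groundspeed 57.0 kt
Leg 2: heading 356.5°; drift -5.7° → track 350.8°, groundspeed 135.8 kt
Leg 3: heading 1.3°; drift -7.2° → track 354.1°, groundspeed 134.9 kt
Leg 4: heading 247.8°; drift +23.9° → track 271.7°, groundspeed 104.2 kt
Leg 5: heading 247.3°; drift +24.0° → track 271.3°, groundspeed 103.9 kt
Leg 6: heading 175.3°; drift +13.1° → track 188.4°, groundspeed 56.4 kt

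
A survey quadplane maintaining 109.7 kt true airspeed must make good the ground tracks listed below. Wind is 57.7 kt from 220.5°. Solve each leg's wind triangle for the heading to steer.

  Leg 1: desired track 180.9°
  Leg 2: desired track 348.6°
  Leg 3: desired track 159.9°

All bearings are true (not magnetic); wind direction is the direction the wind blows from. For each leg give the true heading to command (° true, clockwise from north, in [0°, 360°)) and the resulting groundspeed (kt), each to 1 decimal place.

Leg 1: heading=200.5°, groundspeed=58.9 kt
Leg 2: heading=324.1°, groundspeed=135.5 kt
Leg 3: heading=187.2°, groundspeed=69.2 kt

Leg 1: desired track 180.9°; wind correction +19.6° → command heading 200.5°, groundspeed 58.9 kt
Leg 2: desired track 348.6°; wind correction -24.5° → command heading 324.1°, groundspeed 135.5 kt
Leg 3: desired track 159.9°; wind correction +27.3° → command heading 187.2°, groundspeed 69.2 kt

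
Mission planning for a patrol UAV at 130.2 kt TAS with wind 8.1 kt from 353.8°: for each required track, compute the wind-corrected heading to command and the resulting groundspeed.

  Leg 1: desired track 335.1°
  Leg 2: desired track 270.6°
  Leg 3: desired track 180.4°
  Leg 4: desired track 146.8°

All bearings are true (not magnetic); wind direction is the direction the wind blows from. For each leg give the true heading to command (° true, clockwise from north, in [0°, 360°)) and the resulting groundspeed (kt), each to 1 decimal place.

Leg 1: desired track 335.1°; wind correction +1.1° → command heading 336.2°, groundspeed 122.5 kt
Leg 2: desired track 270.6°; wind correction +3.5° → command heading 274.1°, groundspeed 129.0 kt
Leg 3: desired track 180.4°; wind correction +0.4° → command heading 180.8°, groundspeed 138.2 kt
Leg 4: desired track 146.8°; wind correction -1.6° → command heading 145.2°, groundspeed 137.4 kt

Leg 1: heading=336.2°, groundspeed=122.5 kt
Leg 2: heading=274.1°, groundspeed=129.0 kt
Leg 3: heading=180.8°, groundspeed=138.2 kt
Leg 4: heading=145.2°, groundspeed=137.4 kt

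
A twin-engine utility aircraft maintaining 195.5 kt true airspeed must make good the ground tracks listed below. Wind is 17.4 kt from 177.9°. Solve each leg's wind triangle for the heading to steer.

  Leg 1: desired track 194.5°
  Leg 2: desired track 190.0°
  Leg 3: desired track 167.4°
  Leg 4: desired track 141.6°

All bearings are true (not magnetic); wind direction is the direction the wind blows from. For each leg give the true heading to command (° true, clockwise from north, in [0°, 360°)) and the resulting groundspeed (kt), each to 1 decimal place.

Leg 1: heading=193.0°, groundspeed=178.8 kt
Leg 2: heading=188.9°, groundspeed=178.5 kt
Leg 3: heading=168.3°, groundspeed=178.4 kt
Leg 4: heading=144.6°, groundspeed=181.2 kt

Leg 1: desired track 194.5°; wind correction -1.5° → command heading 193.0°, groundspeed 178.8 kt
Leg 2: desired track 190.0°; wind correction -1.1° → command heading 188.9°, groundspeed 178.5 kt
Leg 3: desired track 167.4°; wind correction +0.9° → command heading 168.3°, groundspeed 178.4 kt
Leg 4: desired track 141.6°; wind correction +3.0° → command heading 144.6°, groundspeed 181.2 kt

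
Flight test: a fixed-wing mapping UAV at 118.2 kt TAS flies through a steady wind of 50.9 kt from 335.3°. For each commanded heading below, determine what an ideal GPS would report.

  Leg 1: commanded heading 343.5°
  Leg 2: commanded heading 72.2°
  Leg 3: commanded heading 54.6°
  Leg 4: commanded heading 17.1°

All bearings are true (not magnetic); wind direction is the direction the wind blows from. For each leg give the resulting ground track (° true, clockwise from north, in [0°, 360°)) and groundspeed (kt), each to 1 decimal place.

Leg 1: track=349.6°, groundspeed=68.2 kt
Leg 2: track=94.3°, groundspeed=134.2 kt
Leg 3: track=79.3°, groundspeed=119.7 kt
Leg 4: track=40.0°, groundspeed=87.1 kt

Leg 1: heading 343.5°; drift +6.1° → track 349.6°, groundspeed 68.2 kt
Leg 2: heading 72.2°; drift +22.1° → track 94.3°, groundspeed 134.2 kt
Leg 3: heading 54.6°; drift +24.7° → track 79.3°, groundspeed 119.7 kt
Leg 4: heading 17.1°; drift +22.9° → track 40.0°, groundspeed 87.1 kt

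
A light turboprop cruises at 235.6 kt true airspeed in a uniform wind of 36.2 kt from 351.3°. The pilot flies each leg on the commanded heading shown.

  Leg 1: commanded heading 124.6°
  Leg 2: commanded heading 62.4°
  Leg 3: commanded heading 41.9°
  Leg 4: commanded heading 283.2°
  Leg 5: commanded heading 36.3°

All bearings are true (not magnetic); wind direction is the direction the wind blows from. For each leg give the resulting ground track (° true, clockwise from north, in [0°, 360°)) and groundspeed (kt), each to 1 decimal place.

Leg 1: heading 124.6°; drift +5.8° → track 130.4°, groundspeed 261.8 kt
Leg 2: heading 62.4°; drift +8.7° → track 71.1°, groundspeed 226.5 kt
Leg 3: heading 41.9°; drift +7.5° → track 49.4°, groundspeed 214.5 kt
Leg 4: heading 283.2°; drift -8.6° → track 274.6°, groundspeed 224.6 kt
Leg 5: heading 36.3°; drift +6.9° → track 43.2°, groundspeed 211.6 kt

Leg 1: track=130.4°, groundspeed=261.8 kt
Leg 2: track=71.1°, groundspeed=226.5 kt
Leg 3: track=49.4°, groundspeed=214.5 kt
Leg 4: track=274.6°, groundspeed=224.6 kt
Leg 5: track=43.2°, groundspeed=211.6 kt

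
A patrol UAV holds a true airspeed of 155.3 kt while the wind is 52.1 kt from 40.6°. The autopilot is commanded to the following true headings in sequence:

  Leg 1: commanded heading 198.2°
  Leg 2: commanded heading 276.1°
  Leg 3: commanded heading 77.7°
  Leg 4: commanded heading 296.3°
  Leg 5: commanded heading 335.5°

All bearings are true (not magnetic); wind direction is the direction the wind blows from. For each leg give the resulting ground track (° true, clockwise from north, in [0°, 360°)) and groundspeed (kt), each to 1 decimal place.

Leg 1: heading 198.2°; drift +5.6° → track 203.8°, groundspeed 204.4 kt
Leg 2: heading 276.1°; drift -13.1° → track 263.0°, groundspeed 189.7 kt
Leg 3: heading 77.7°; drift +15.4° → track 93.1°, groundspeed 118.0 kt
Leg 4: heading 296.3°; drift -16.7° → track 279.6°, groundspeed 175.6 kt
Leg 5: heading 335.5°; drift -19.5° → track 316.0°, groundspeed 141.5 kt

Leg 1: track=203.8°, groundspeed=204.4 kt
Leg 2: track=263.0°, groundspeed=189.7 kt
Leg 3: track=93.1°, groundspeed=118.0 kt
Leg 4: track=279.6°, groundspeed=175.6 kt
Leg 5: track=316.0°, groundspeed=141.5 kt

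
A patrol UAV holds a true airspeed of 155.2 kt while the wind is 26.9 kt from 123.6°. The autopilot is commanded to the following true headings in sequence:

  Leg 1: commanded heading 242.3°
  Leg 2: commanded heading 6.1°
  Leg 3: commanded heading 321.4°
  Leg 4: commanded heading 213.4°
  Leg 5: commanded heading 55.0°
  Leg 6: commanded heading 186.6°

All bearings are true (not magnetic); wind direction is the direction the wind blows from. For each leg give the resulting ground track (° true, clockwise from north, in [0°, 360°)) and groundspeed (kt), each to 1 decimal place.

Leg 1: track=250.3°, groundspeed=169.8 kt
Leg 2: track=358.0°, groundspeed=169.3 kt
Leg 3: track=318.8°, groundspeed=181.0 kt
Leg 4: track=223.2°, groundspeed=157.4 kt
Leg 5: track=45.2°, groundspeed=147.5 kt
Leg 6: track=196.1°, groundspeed=145.0 kt

Leg 1: heading 242.3°; drift +8.0° → track 250.3°, groundspeed 169.8 kt
Leg 2: heading 6.1°; drift -8.1° → track 358.0°, groundspeed 169.3 kt
Leg 3: heading 321.4°; drift -2.6° → track 318.8°, groundspeed 181.0 kt
Leg 4: heading 213.4°; drift +9.8° → track 223.2°, groundspeed 157.4 kt
Leg 5: heading 55.0°; drift -9.8° → track 45.2°, groundspeed 147.5 kt
Leg 6: heading 186.6°; drift +9.5° → track 196.1°, groundspeed 145.0 kt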